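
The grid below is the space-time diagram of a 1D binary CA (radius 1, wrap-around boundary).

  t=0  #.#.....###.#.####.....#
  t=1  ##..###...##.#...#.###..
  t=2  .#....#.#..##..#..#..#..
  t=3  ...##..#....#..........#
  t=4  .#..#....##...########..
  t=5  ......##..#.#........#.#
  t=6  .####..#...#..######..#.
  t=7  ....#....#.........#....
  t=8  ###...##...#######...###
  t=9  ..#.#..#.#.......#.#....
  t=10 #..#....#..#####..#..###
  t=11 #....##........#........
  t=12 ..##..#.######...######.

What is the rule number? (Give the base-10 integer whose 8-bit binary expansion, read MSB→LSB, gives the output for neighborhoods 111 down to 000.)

  nb ###: next=.  (t=0,i=9, bit7=0)
  nb ##.: next=#  (t=0,i=0, bit6=1)
  nb #.#: next=#  (t=0,i=1, bit5=1)
  nb #..: next=.  (t=0,i=3, bit4=0)
  nb .##: next=.  (t=0,i=8, bit3=0)
  nb .#.: next=.  (t=0,i=2, bit2=0)
  nb ..#: next=.  (t=0,i=7, bit1=0)
  nb ...: next=#  (t=0,i=4, bit0=1)
  bits 01100001 = 97

97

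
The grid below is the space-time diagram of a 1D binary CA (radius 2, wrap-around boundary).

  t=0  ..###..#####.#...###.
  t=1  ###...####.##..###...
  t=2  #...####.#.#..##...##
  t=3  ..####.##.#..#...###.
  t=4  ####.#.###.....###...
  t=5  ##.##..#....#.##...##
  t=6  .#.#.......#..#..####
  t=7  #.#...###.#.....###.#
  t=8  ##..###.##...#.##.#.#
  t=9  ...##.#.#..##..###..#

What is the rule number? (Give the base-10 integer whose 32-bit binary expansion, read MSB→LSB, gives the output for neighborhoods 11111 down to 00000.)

2764743821

  #####|#  b31=1 t=0,i=9
  ####.|.  b30=0 t=0,i=10
  ###.#|#  b29=1 t=0,i=11
  ###..|.  b28=0 t=0,i=4
  ##.##|.  b27=0 t=1,i=10
  ##.#.|#  b26=1 t=0,i=12
  ##..#|.  b25=0 t=0,i=5
  ##...|.  b24=0 t=0,i=20
  #.###|#  b23=1 t=4,i=7
  #.##.|#  b22=1 t=1,i=11
  #.#.#|.  b21=0 t=2,i=9
  #.#..|.  b20=0 t=0,i=13
  #..##|#  b19=1 t=0,i=6
  #..#.|.  b18=0 t=3,i=12
  #...#|#  b17=1 t=0,i=0
  #....|.  b16=0 t=4,i=11
  .####|#  b15=1 t=0,i=8
  .###.|.  b14=0 t=0,i=3
  .##.#|#  b13=1 t=3,i=8
  .##..|.  b12=0 t=1,i=12
  .#.##|.  b11=0 t=4,i=6
  .#.#.|#  b10=1 t=2,i=10
  .#..#|.  b9=0 t=2,i=12
  .#...|.  b8=0 t=0,i=14
  ..###|#  b7=1 t=0,i=2
  ..##.|.  b6=0 t=2,i=14
  ..#.#|.  b5=0 t=5,i=12
  ..#..|.  b4=0 t=3,i=13
  ...##|#  b3=1 t=0,i=1
  ...#.|#  b2=1 t=5,i=11
  ....#|.  b1=0 t=4,i=13
  .....|#  b0=1 t=4,i=12
  bits 10100100110010101010010010001101 = 2764743821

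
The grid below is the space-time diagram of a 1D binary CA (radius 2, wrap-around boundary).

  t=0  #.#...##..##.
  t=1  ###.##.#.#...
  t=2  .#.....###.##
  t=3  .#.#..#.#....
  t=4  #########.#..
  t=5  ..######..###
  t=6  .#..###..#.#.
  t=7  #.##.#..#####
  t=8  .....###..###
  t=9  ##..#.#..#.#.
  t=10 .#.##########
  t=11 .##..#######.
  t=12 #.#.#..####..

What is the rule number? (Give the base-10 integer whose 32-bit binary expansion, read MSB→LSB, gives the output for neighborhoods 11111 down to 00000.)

3242155564

  nb #####: next=#  (t=4,i=2, bit31=1)
  nb ####.: next=#  (t=4,i=7, bit30=1)
  nb ###.#: next=.  (t=1,i=2, bit29=0)
  nb ###..: next=.  (t=5,i=7, bit28=0)
  nb ##.##: next=.  (t=1,i=3, bit27=0)
  nb ##.#.: next=.  (t=0,i=12, bit26=0)
  nb ##..#: next=.  (t=0,i=8, bit25=0)
  nb ##...: next=#  (t=8,i=0, bit24=1)
  nb #.###: next=.  (t=10,i=3, bit23=0)
  nb #.##.: next=.  (t=1,i=4, bit22=0)
  nb #.#.#: next=#  (t=0,i=0, bit21=1)
  nb #.#..: next=#  (t=0,i=2, bit20=1)
  nb #..##: next=#  (t=0,i=9, bit19=1)
  nb #..#.: next=#  (t=3,i=5, bit18=1)
  nb #...#: next=#  (t=0,i=4, bit17=1)
  nb #....: next=#  (t=2,i=3, bit16=1)
  nb .####: next=.  (t=4,i=1, bit15=0)
  nb .###.: next=#  (t=1,i=1, bit14=1)
  nb .##.#: next=.  (t=0,i=11, bit13=0)
  nb .##..: next=#  (t=0,i=7, bit12=1)
  nb .#.##: next=#  (t=9,i=12, bit11=1)
  nb .#.#.: next=#  (t=0,i=1, bit10=1)
  nb .#..#: next=#  (t=3,i=4, bit9=1)
  nb .#...: next=.  (t=0,i=3, bit8=0)
  nb ..###: next=.  (t=1,i=0, bit7=0)
  nb ..##.: next=.  (t=0,i=6, bit6=0)
  nb ..#.#: next=#  (t=3,i=1, bit5=1)
  nb ..#..: next=.  (t=6,i=1, bit4=0)
  nb ...##: next=#  (t=0,i=5, bit3=1)
  nb ...#.: next=#  (t=3,i=0, bit2=1)
  nb ....#: next=.  (t=2,i=5, bit1=0)
  nb .....: next=.  (t=2,i=4, bit0=0)
  bits 11000001001111110101111000101100 = 3242155564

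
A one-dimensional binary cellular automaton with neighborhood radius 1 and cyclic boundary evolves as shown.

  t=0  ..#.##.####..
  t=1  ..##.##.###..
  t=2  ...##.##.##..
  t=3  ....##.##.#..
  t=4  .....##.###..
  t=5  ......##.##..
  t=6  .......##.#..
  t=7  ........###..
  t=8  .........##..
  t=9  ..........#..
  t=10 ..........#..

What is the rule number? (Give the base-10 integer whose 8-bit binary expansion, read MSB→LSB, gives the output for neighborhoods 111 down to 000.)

228

  [7] ### => #  t=0,i=8
  [6] ##. => #  t=0,i=5
  [5] #.# => #  t=0,i=3
  [4] #.. => .  t=0,i=11
  [3] .## => .  t=0,i=4
  [2] .#. => #  t=0,i=2
  [1] ..# => .  t=0,i=1
  [0] ... => .  t=0,i=0
  bits 11100100 = 228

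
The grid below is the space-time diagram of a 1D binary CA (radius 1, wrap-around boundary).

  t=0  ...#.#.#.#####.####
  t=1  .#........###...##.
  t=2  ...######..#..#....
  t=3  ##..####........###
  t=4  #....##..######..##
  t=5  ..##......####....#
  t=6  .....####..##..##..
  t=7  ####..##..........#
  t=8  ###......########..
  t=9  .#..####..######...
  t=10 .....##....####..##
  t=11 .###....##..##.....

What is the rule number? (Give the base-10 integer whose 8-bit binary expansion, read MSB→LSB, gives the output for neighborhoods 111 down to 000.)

129

  ### -> #   bit 7 = 1  t=0,i=10
  ##. -> .   bit 6 = 0  t=0,i=13
  #.# -> .   bit 5 = 0  t=0,i=4
  #.. -> .   bit 4 = 0  t=0,i=0
  .## -> .   bit 3 = 0  t=0,i=9
  .#. -> .   bit 2 = 0  t=0,i=3
  ..# -> .   bit 1 = 0  t=0,i=2
  ... -> #   bit 0 = 1  t=0,i=1
  bits 10000001 = 129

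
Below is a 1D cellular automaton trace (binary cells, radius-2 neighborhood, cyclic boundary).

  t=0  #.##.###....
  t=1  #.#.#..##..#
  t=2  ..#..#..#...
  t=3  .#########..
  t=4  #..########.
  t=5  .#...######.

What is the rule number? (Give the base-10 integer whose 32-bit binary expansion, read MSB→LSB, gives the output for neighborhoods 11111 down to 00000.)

  nb #####: next=#  (t=3,i=3, bit31=1)
  nb ####.: next=#  (t=3,i=8, bit30=1)
  nb ###.#: next=#  (t=4,i=10, bit29=1)
  nb ###..: next=#  (t=0,i=7, bit28=1)
  nb ##.##: next=#  (t=0,i=4, bit27=1)
  nb ##.#.: next=.  (t=1,i=1, bit26=0)
  nb ##..#: next=.  (t=1,i=9, bit25=0)
  nb ##...: next=#  (t=0,i=8, bit24=1)
  nb #.###: next=.  (t=0,i=5, bit23=0)
  nb #.##.: next=#  (t=0,i=2, bit22=1)
  nb #.#.#: next=#  (t=1,i=2, bit21=1)
  nb #.#..: next=.  (t=1,i=4, bit20=0)
  nb #..##: next=.  (t=1,i=6, bit19=0)
  nb #..#.: next=#  (t=2,i=4, bit18=1)
  nb #...#: next=.  (t=3,i=11, bit17=0)
  nb #....: next=.  (t=0,i=9, bit16=0)
  nb .####: next=.  (t=3,i=2, bit15=0)
  nb .###.: next=.  (t=0,i=6, bit14=0)
  nb .##.#: next=.  (t=0,i=3, bit13=0)
  nb .##..: next=#  (t=1,i=8, bit12=1)
  nb .#.##: next=.  (t=0,i=1, bit11=0)
  nb .#.#.: next=.  (t=1,i=3, bit10=0)
  nb .#..#: next=#  (t=1,i=5, bit9=1)
  nb .#...: next=#  (t=2,i=9, bit8=1)
  nb ..###: next=.  (t=3,i=1, bit7=0)
  nb ..##.: next=.  (t=1,i=7, bit6=0)
  nb ..#.#: next=#  (t=0,i=0, bit5=1)
  nb ..#..: next=#  (t=2,i=2, bit4=1)
  nb ...##: next=#  (t=3,i=0, bit3=1)
  nb ...#.: next=#  (t=0,i=11, bit2=1)
  nb ....#: next=.  (t=0,i=10, bit1=0)
  nb .....: next=.  (t=2,i=11, bit0=0)
  bits 11111001011001000001001100111100 = 4184085308

4184085308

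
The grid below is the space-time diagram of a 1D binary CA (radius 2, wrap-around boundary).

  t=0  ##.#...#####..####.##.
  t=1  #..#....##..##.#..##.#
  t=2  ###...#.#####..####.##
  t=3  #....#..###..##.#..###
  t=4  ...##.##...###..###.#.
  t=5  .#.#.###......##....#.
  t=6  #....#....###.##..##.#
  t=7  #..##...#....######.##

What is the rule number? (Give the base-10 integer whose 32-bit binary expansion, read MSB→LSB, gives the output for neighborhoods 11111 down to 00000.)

2329711175

  #####|#  b31=1 t=0,i=9
  ####.|.  b30=0 t=0,i=10
  ###.#|.  b29=0 t=0,i=17
  ###..|.  b28=0 t=0,i=11
  ##.##|#  b27=1 t=0,i=18
  ##.#.|.  b26=0 t=0,i=2
  ##..#|#  b25=1 t=0,i=12
  ##...|.  b24=0 t=2,i=3
  #.###|#  b23=1 t=2,i=8
  #.##.|#  b22=1 t=0,i=0
  #.#.#|.  b21=0 t=5,i=3
  #.#..|#  b20=1 t=0,i=3
  #..##|#  b19=1 t=0,i=13
  #..#.|#  b18=1 t=1,i=2
  #...#|.  b17=0 t=0,i=5
  #....|.  b16=0 t=1,i=5
  .####|#  b15=1 t=0,i=8
  .###.|.  b14=0 t=3,i=9
  .##.#|.  b13=0 t=0,i=1
  .##..|#  b12=1 t=1,i=0
  .#.##|.  b11=0 t=2,i=7
  .#.#.|.  b10=0 t=5,i=2
  .#..#|#  b9=1 t=1,i=16
  .#...|.  b8=0 t=0,i=4
  ..###|.  b7=0 t=0,i=7
  ..##.|#  b6=1 t=1,i=8
  ..#.#|.  b5=0 t=2,i=6
  ..#..|.  b4=0 t=1,i=3
  ...##|.  b3=0 t=0,i=6
  ...#.|#  b2=1 t=2,i=5
  ....#|#  b1=1 t=1,i=6
  .....|#  b0=1 t=5,i=10
  bits 10001010110111001001001001000111 = 2329711175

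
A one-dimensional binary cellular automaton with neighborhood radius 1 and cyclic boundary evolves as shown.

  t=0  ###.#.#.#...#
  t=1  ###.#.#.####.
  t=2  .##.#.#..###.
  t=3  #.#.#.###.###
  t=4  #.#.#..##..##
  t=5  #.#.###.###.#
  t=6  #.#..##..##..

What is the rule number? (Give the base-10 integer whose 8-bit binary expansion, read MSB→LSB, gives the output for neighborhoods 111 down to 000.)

215

  ### -> #   bit 7 = 1  t=0,i=0
  ##. -> #   bit 6 = 1  t=0,i=2
  #.# -> .   bit 5 = 0  t=0,i=3
  #.. -> #   bit 4 = 1  t=0,i=9
  .## -> .   bit 3 = 0  t=0,i=12
  .#. -> #   bit 2 = 1  t=0,i=4
  ..# -> #   bit 1 = 1  t=0,i=11
  ... -> #   bit 0 = 1  t=0,i=10
  bits 11010111 = 215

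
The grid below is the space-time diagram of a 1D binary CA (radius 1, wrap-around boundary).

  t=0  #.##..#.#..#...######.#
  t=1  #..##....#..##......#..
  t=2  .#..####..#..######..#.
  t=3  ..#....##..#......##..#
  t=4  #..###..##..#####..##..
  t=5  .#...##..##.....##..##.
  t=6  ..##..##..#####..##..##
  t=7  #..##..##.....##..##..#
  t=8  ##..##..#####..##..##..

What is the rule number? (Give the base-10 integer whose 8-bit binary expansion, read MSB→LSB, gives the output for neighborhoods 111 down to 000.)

81

  [7] ### => .  t=0,i=16
  [6] ##. => #  t=0,i=0
  [5] #.# => .  t=0,i=1
  [4] #.. => #  t=0,i=4
  [3] .## => .  t=0,i=2
  [2] .#. => .  t=0,i=6
  [1] ..# => .  t=0,i=5
  [0] ... => #  t=0,i=13
  bits 01010001 = 81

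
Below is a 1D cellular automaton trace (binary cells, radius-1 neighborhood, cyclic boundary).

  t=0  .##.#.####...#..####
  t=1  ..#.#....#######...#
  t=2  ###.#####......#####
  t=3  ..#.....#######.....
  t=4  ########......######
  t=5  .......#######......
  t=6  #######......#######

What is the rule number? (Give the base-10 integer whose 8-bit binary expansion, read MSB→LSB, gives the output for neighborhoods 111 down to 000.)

  [7] ### => .  t=0,i=7
  [6] ##. => #  t=0,i=2
  [5] #.# => .  t=0,i=0
  [4] #.. => #  t=0,i=10
  [3] .## => .  t=0,i=1
  [2] .#. => #  t=0,i=4
  [1] ..# => #  t=0,i=12
  [0] ... => #  t=0,i=11
  bits 01010111 = 87

87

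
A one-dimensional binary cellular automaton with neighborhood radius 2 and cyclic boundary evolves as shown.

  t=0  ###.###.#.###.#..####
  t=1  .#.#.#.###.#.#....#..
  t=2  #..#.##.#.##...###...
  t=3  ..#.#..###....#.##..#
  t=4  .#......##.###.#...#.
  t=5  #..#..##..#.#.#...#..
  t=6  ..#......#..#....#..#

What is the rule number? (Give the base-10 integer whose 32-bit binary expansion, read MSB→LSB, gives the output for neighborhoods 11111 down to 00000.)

  [31] ##### => .  t=0,i=0
  [30] ####. => #  t=0,i=1
  [29] ###.# => .  t=0,i=2
  [28] ###.. => #  t=2,i=17
  [27] ##.## => #  t=0,i=3
  [26] ##.#. => #  t=0,i=7
  [25] ##..# => .  t=3,i=18
  [24] ##... => .  t=2,i=12
  [23] #.### => .  t=0,i=4
  [22] #.##. => .  t=2,i=5
  [21] #.#.# => #  t=0,i=8
  [20] #.#.. => .  t=0,i=14
  [19] #..## => .  t=0,i=16
  [18] #..#. => #  t=2,i=2
  [17] #...# => .  t=1,i=20
  [16] #.... => #  t=1,i=15
  [15] .#### => #  t=0,i=18
  [14] .###. => #  t=0,i=5
  [13] .##.# => .  t=2,i=6
  [12] .##.. => .  t=2,i=11
  [11] .#.## => #  t=0,i=9
  [10] .#.#. => .  t=1,i=2
  [9] .#..# => .  t=0,i=15
  [8] .#... => .  t=1,i=14
  [7] ..### => .  t=0,i=17
  [6] ..##. => .  t=4,i=8
  [5] ..#.# => .  t=1,i=1
  [4] ..#.. => .  t=1,i=18
  [3] ...## => #  t=2,i=14
  [2] ...#. => #  t=1,i=0
  [1] ....# => #  t=1,i=16
  [0] ..... => .  t=4,i=4
  bits 01011100001001011100100000001110 = 1545979918

1545979918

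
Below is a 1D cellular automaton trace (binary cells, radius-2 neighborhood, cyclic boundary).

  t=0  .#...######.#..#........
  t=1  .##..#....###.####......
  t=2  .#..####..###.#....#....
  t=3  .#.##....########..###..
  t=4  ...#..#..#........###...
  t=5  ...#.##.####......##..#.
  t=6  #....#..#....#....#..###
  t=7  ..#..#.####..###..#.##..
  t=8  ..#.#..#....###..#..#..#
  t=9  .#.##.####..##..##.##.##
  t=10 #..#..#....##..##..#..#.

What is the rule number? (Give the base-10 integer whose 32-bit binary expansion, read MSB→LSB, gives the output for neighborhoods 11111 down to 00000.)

618481104

  [31] ##### => .  t=0,i=7
  [30] ####. => .  t=0,i=9
  [29] ###.# => #  t=0,i=10
  [28] ###.. => .  t=1,i=17
  [27] ##.## => .  t=1,i=13
  [26] ##.#. => #  t=0,i=11
  [25] ##..# => .  t=1,i=3
  [24] ##... => .  t=1,i=18
  [23] #.### => #  t=1,i=14
  [22] #.##. => #  t=3,i=3
  [21] #.#.# => .  t=9,i=1
  [20] #.#.. => #  t=0,i=12
  [19] #..## => #  t=2,i=3
  [18] #..#. => #  t=0,i=14
  [17] #...# => .  t=0,i=3
  [16] #.... => #  t=0,i=17
  [15] .#### => .  t=0,i=6
  [14] .###. => #  t=1,i=11
  [13] .##.# => .  t=5,i=6
  [12] .##.. => .  t=1,i=2
  [11] .#.## => .  t=3,i=2
  [10] .#.#. => #  t=8,i=3
  [9] .#..# => .  t=0,i=13
  [8] .#... => #  t=0,i=2
  [7] ..### => #  t=0,i=5
  [6] ..##. => #  t=1,i=1
  [5] ..#.# => .  t=3,i=1
  [4] ..#.. => #  t=0,i=1
  [3] ...## => .  t=0,i=4
  [2] ...#. => .  t=0,i=0
  [1] ....# => .  t=0,i=23
  [0] ..... => .  t=0,i=18
  bits 00100100110111010100010111010000 = 618481104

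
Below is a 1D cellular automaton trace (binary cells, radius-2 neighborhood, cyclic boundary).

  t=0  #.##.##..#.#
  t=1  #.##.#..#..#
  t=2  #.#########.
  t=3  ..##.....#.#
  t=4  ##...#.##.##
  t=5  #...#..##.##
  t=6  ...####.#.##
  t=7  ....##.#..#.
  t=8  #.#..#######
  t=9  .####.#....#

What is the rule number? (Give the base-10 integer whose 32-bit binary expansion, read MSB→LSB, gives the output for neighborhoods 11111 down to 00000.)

1155393302

  nb #####: next=.  (t=2,i=4, bit31=0)
  nb ####.: next=#  (t=2,i=9, bit30=1)
  nb ###.#: next=.  (t=2,i=10, bit29=0)
  nb ###..: next=.  (t=4,i=1, bit28=0)
  nb ##.##: next=.  (t=0,i=1, bit27=0)
  nb ##.#.: next=#  (t=1,i=4, bit26=1)
  nb ##..#: next=.  (t=0,i=7, bit25=0)
  nb ##...: next=.  (t=3,i=4, bit24=0)
  nb #.###: next=#  (t=2,i=2, bit23=1)
  nb #.##.: next=#  (t=0,i=2, bit22=1)
  nb #.#.#: next=.  (t=2,i=0, bit21=0)
  nb #.#..: next=#  (t=1,i=5, bit20=1)
  nb #..##: next=#  (t=1,i=10, bit19=1)
  nb #..#.: next=#  (t=0,i=8, bit18=1)
  nb #...#: next=.  (t=4,i=3, bit17=0)
  nb #....: next=#  (t=3,i=5, bit16=1)
  nb .####: next=#  (t=2,i=3, bit15=1)
  nb .###.: next=#  (t=5,i=11, bit14=1)
  nb .##.#: next=#  (t=0,i=0, bit13=1)
  nb .##..: next=.  (t=0,i=6, bit12=0)
  nb .#.##: next=.  (t=0,i=10, bit11=0)
  nb .#.#.: next=#  (t=3,i=10, bit10=1)
  nb .#..#: next=#  (t=1,i=6, bit9=1)
  nb .#...: next=#  (t=7,i=11, bit8=1)
  nb ..###: next=.  (t=6,i=3, bit7=0)
  nb ..##.: next=.  (t=1,i=11, bit6=0)
  nb ..#.#: next=.  (t=0,i=9, bit5=0)
  nb ..#..: next=#  (t=1,i=8, bit4=1)
  nb ...##: next=.  (t=6,i=2, bit3=0)
  nb ...#.: next=#  (t=3,i=8, bit2=1)
  nb ....#: next=#  (t=3,i=7, bit1=1)
  nb .....: next=.  (t=3,i=6, bit0=0)
  bits 01000100110111011110011100010110 = 1155393302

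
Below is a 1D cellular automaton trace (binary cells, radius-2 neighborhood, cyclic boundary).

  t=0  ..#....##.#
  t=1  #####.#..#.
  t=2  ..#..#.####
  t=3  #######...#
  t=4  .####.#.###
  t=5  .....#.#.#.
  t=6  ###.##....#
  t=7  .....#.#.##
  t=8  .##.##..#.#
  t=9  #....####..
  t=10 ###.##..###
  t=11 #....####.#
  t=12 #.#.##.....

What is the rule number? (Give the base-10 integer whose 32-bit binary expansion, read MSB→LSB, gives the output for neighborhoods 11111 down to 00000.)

  #####|#  b31=1 t=1,i=2
  ####.|.  b30=0 t=1,i=3
  ###.#|.  b29=0 t=1,i=4
  ###..|#  b28=1 t=2,i=10
  ##.##|.  b27=0 t=4,i=0
  ##.#.|#  b26=1 t=0,i=9
  ##..#|#  b25=1 t=2,i=0
  ##...|.  b24=0 t=3,i=7
  #.###|.  b23=0 t=1,i=0
  #.##.|.  b22=0 t=6,i=4
  #.#.#|.  b21=0 t=4,i=6
  #.#..|.  b20=0 t=0,i=10
  #..##|#  b19=1 t=10,i=7
  #..#.|#  b18=1 t=0,i=1
  #...#|#  b17=1 t=3,i=8
  #....|#  b16=1 t=0,i=4
  .####|.  b15=0 t=1,i=1
  .###.|#  b14=1 t=4,i=9
  .##.#|.  b13=0 t=0,i=8
  .##..|#  b12=1 t=6,i=5
  .#.##|#  b11=1 t=1,i=10
  .#.#.|.  b10=0 t=5,i=6
  .#..#|#  b9=1 t=0,i=0
  .#...|#  b8=1 t=0,i=3
  ..###|#  b7=1 t=3,i=10
  ..##.|.  b6=0 t=0,i=7
  ..#.#|#  b5=1 t=1,i=9
  ..#..|#  b4=1 t=0,i=2
  ...##|#  b3=1 t=0,i=6
  ...#.|#  b2=1 t=5,i=4
  ....#|.  b1=0 t=0,i=5
  .....|#  b0=1 t=5,i=1
  bits 10010110000011110101101110111101 = 2517588925

2517588925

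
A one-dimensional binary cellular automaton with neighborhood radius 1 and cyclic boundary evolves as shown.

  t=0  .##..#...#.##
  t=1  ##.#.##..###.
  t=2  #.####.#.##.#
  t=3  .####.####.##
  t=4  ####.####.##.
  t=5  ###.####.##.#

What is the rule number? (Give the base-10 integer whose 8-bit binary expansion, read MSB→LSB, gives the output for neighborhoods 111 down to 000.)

188

  nb ###: next=#  (t=1,i=10, bit7=1)
  nb ##.: next=.  (t=0,i=2, bit6=0)
  nb #.#: next=#  (t=0,i=0, bit5=1)
  nb #..: next=#  (t=0,i=3, bit4=1)
  nb .##: next=#  (t=0,i=1, bit3=1)
  nb .#.: next=#  (t=0,i=5, bit2=1)
  nb ..#: next=.  (t=0,i=4, bit1=0)
  nb ...: next=.  (t=0,i=7, bit0=0)
  bits 10111100 = 188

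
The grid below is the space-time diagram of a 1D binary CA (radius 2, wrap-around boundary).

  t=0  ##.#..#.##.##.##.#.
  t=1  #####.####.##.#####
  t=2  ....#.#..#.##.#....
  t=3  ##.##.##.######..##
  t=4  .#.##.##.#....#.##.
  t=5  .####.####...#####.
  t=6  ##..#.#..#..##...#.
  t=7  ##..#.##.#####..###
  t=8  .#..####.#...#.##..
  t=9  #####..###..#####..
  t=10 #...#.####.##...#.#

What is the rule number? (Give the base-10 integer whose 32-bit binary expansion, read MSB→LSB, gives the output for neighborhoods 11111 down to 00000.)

888699645

  [31] ##### => .  t=1,i=0
  [30] ####. => .  t=1,i=3
  [29] ###.# => #  t=1,i=4
  [28] ###.. => #  t=3,i=14
  [27] ##.## => .  t=0,i=10
  [26] ##.#. => #  t=0,i=2
  [25] ##..# => .  t=3,i=15
  [24] ##... => .  t=5,i=10
  [23] #.### => #  t=1,i=6
  [22] #.##. => #  t=0,i=0
  [21] #.#.# => #  t=0,i=17
  [20] #.#.. => #  t=0,i=3
  [19] #..## => #  t=3,i=16
  [18] #..#. => .  t=0,i=5
  [17] #...# => .  t=5,i=11
  [16] #.... => .  t=2,i=16
  [15] .#### => .  t=1,i=7
  [14] .###. => #  t=9,i=8
  [13] .##.# => #  t=0,i=1
  [12] .##.. => #  t=4,i=17
  [11] .#.## => #  t=0,i=7
  [10] .#.#. => .  t=2,i=5
  [9] .#..# => #  t=0,i=4
  [8] .#... => .  t=2,i=15
  [7] ..### => #  t=3,i=17
  [6] ..##. => #  t=6,i=12
  [5] ..#.# => #  t=0,i=6
  [4] ..#.. => #  t=6,i=9
  [3] ...## => #  t=5,i=12
  [2] ...#. => #  t=2,i=3
  [1] ....# => .  t=2,i=2
  [0] ..... => #  t=2,i=0
  bits 00110100111110000111101011111101 = 888699645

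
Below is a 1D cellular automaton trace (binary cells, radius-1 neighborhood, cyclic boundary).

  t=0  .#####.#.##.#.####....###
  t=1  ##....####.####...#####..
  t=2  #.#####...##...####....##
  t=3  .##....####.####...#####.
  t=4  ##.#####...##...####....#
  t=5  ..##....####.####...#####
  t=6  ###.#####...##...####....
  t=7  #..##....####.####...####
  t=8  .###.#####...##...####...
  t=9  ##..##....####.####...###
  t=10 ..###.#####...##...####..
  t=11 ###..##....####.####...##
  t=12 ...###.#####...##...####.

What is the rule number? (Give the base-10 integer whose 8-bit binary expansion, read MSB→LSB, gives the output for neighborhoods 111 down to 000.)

63

  nb ###: next=.  (t=0,i=2, bit7=0)
  nb ##.: next=.  (t=0,i=5, bit6=0)
  nb #.#: next=#  (t=0,i=0, bit5=1)
  nb #..: next=#  (t=0,i=18, bit4=1)
  nb .##: next=#  (t=0,i=1, bit3=1)
  nb .#.: next=#  (t=0,i=7, bit2=1)
  nb ..#: next=#  (t=0,i=21, bit1=1)
  nb ...: next=#  (t=0,i=19, bit0=1)
  bits 00111111 = 63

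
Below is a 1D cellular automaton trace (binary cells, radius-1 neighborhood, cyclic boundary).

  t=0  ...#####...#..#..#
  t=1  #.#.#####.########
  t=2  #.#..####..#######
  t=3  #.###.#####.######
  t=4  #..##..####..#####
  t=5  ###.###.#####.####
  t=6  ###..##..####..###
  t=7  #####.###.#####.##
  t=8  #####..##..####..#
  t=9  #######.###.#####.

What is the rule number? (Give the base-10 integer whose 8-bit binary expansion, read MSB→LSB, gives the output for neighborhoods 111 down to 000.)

214

  ### -> #   bit 7 = 1  t=0,i=4
  ##. -> #   bit 6 = 1  t=0,i=7
  #.# -> .   bit 5 = 0  t=1,i=1
  #.. -> #   bit 4 = 1  t=0,i=0
  .## -> .   bit 3 = 0  t=0,i=3
  .#. -> #   bit 2 = 1  t=0,i=11
  ..# -> #   bit 1 = 1  t=0,i=2
  ... -> .   bit 0 = 0  t=0,i=1
  bits 11010110 = 214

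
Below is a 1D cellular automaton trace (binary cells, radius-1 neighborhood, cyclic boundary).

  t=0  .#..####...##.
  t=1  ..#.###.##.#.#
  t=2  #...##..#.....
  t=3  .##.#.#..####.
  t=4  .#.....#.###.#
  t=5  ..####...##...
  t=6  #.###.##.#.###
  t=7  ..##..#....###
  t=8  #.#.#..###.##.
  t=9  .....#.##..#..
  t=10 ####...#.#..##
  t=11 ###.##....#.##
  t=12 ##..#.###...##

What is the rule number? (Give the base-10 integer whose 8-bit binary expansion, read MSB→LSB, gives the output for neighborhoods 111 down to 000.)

153

  [7] ### => #  t=0,i=5
  [6] ##. => .  t=0,i=7
  [5] #.# => .  t=1,i=3
  [4] #.. => #  t=0,i=2
  [3] .## => #  t=0,i=4
  [2] .#. => .  t=0,i=1
  [1] ..# => .  t=0,i=0
  [0] ... => #  t=0,i=9
  bits 10011001 = 153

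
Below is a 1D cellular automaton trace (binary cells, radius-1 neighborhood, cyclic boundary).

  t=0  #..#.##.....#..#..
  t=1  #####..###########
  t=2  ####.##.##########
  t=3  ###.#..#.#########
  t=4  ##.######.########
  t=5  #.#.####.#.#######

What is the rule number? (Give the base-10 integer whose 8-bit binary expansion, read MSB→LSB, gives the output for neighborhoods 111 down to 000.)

183

  [7] ### => #  t=1,i=0
  [6] ##. => .  t=0,i=6
  [5] #.# => #  t=0,i=4
  [4] #.. => #  t=0,i=1
  [3] .## => .  t=0,i=5
  [2] .#. => #  t=0,i=0
  [1] ..# => #  t=0,i=2
  [0] ... => #  t=0,i=8
  bits 10110111 = 183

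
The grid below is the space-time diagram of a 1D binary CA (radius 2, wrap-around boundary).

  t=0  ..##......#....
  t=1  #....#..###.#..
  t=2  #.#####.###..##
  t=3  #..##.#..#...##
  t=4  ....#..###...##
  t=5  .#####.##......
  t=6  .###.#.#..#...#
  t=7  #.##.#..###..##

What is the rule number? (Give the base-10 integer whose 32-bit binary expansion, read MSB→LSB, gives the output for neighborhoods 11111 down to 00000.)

2691033782

  ##### -> #   bit 31 = 1  t=2,i=4
  ####. -> .   bit 30 = 0  t=2,i=5
  ###.# -> #   bit 29 = 1  t=1,i=10
  ###.. -> .   bit 28 = 0  t=2,i=10
  ##.## -> .   bit 27 = 0  t=2,i=1
  ##.#. -> .   bit 26 = 0  t=1,i=11
  ##..# -> .   bit 25 = 0  t=2,i=11
  ##... -> .   bit 24 = 0  t=0,i=4
  #.### -> .   bit 23 = 0  t=2,i=2
  #.##. -> #   bit 22 = 1  t=5,i=7
  #.#.# -> #   bit 21 = 1  t=6,i=5
  #.#.. -> .   bit 20 = 0  t=1,i=12
  #..## -> .   bit 19 = 0  t=1,i=7
  #..#. -> #   bit 18 = 1  t=1,i=14
  #...# -> .   bit 17 = 0  t=3,i=11
  #.... -> #   bit 16 = 1  t=0,i=5
  .#### -> #   bit 15 = 1  t=2,i=3
  .###. -> #   bit 14 = 1  t=1,i=9
  .##.# -> #   bit 13 = 1  t=3,i=4
  .##.. -> .   bit 12 = 0  t=0,i=3
  .#.## -> #   bit 11 = 1  t=6,i=0
  .#.#. -> .   bit 10 = 0  t=6,i=6
  .#..# -> #   bit 9 = 1  t=1,i=6
  .#... -> .   bit 8 = 0  t=0,i=11
  ..### -> #   bit 7 = 1  t=1,i=8
  ..##. -> .   bit 6 = 0  t=0,i=2
  ..#.# -> #   bit 5 = 1  t=6,i=14
  ..#.. -> #   bit 4 = 1  t=0,i=10
  ...## -> .   bit 3 = 0  t=0,i=1
  ...#. -> #   bit 2 = 1  t=0,i=9
  ....# -> #   bit 1 = 1  t=0,i=0
  ..... -> .   bit 0 = 0  t=0,i=6
  bits 10100000011001011110101010110110 = 2691033782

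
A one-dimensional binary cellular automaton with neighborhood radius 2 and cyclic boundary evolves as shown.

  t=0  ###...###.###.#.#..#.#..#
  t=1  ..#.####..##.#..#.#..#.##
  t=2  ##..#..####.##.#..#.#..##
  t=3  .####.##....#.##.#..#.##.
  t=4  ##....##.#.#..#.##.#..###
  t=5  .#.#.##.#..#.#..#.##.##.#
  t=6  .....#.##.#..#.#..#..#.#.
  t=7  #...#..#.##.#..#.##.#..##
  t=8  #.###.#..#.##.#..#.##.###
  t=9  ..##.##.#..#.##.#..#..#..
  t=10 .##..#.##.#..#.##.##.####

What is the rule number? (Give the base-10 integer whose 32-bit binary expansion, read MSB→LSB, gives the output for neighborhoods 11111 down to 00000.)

  [31] ##### => #  t=4,i=24
  [30] ####. => .  t=0,i=1
  [29] ###.# => .  t=0,i=8
  [28] ###.. => #  t=0,i=2
  [27] ##.## => .  t=0,i=9
  [26] ##.#. => #  t=0,i=13
  [25] ##..# => #  t=1,i=0
  [24] ##... => .  t=0,i=3
  [23] #.### => #  t=0,i=10
  [22] #.##. => #  t=1,i=23
  [21] #.#.# => .  t=0,i=14
  [20] #.#.. => #  t=0,i=16
  [19] #..## => #  t=0,i=23
  [18] #..#. => #  t=0,i=18
  [17] #...# => #  t=0,i=4
  [16] #.... => #  t=3,i=9
  [15] .#### => .  t=0,i=0
  [14] .###. => #  t=0,i=7
  [13] .##.# => .  t=1,i=11
  [12] .##.. => #  t=1,i=24
  [11] .#.## => .  t=1,i=3
  [10] .#.#. => .  t=0,i=15
  [9] .#..# => .  t=0,i=17
  [8] .#... => #  t=6,i=24
  [7] ..### => #  t=0,i=6
  [6] ..##. => #  t=1,i=10
  [5] ..#.# => .  t=0,i=19
  [4] ..#.. => #  t=2,i=4
  [3] ...## => #  t=0,i=5
  [2] ...#. => #  t=3,i=11
  [1] ....# => .  t=3,i=10
  [0] ..... => .  t=6,i=1
  bits 10010110110111110101000111011100 = 2531217884

2531217884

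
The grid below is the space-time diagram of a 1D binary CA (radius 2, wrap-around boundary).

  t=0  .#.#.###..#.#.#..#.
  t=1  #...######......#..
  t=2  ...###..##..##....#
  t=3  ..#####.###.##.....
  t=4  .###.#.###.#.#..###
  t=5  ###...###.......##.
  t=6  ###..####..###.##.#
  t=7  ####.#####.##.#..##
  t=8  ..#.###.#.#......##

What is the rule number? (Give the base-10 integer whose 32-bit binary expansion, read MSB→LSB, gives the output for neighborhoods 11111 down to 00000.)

1518655689

  nb #####: next=.  (t=1,i=6, bit31=0)
  nb ####.: next=#  (t=1,i=8, bit30=1)
  nb ###.#: next=.  (t=3,i=6, bit29=0)
  nb ###..: next=#  (t=0,i=7, bit28=1)
  nb ##.##: next=#  (t=3,i=7, bit27=1)
  nb ##.#.: next=.  (t=4,i=4, bit26=0)
  nb ##..#: next=#  (t=0,i=8, bit25=1)
  nb ##...: next=.  (t=1,i=10, bit24=0)
  nb #.###: next=#  (t=0,i=5, bit23=1)
  nb #.##.: next=.  (t=3,i=12, bit22=0)
  nb #.#.#: next=.  (t=0,i=3, bit21=0)
  nb #.#..: next=.  (t=0,i=14, bit20=0)
  nb #..##: next=.  (t=2,i=7, bit19=0)
  nb #..#.: next=#  (t=0,i=0, bit18=1)
  nb #...#: next=.  (t=1,i=2, bit17=0)
  nb #....: next=.  (t=1,i=11, bit16=0)
  nb .####: next=#  (t=1,i=5, bit15=1)
  nb .###.: next=#  (t=0,i=6, bit14=1)
  nb .##.#: next=.  (t=5,i=17, bit13=0)
  nb .##..: next=#  (t=2,i=9, bit12=1)
  nb .#.##: next=#  (t=0,i=4, bit11=1)
  nb .#.#.: next=.  (t=0,i=2, bit10=0)
  nb .#..#: next=.  (t=0,i=15, bit9=0)
  nb .#...: next=.  (t=1,i=1, bit8=0)
  nb ..###: next=#  (t=1,i=4, bit7=1)
  nb ..##.: next=#  (t=2,i=8, bit6=1)
  nb ..#.#: next=.  (t=0,i=1, bit5=0)
  nb ..#..: next=.  (t=0,i=17, bit4=0)
  nb ...##: next=#  (t=1,i=3, bit3=1)
  nb ...#.: next=.  (t=1,i=15, bit2=0)
  nb ....#: next=.  (t=1,i=14, bit1=0)
  nb .....: next=#  (t=1,i=12, bit0=1)
  bits 01011010100001001101100011001001 = 1518655689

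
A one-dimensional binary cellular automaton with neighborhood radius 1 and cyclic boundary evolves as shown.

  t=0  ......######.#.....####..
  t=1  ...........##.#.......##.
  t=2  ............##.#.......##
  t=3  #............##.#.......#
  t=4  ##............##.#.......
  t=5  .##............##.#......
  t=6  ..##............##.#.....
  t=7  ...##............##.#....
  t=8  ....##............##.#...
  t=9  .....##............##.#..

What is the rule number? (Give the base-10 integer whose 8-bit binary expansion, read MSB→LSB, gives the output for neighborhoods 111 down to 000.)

112

  nb ###: next=.  (t=0,i=7, bit7=0)
  nb ##.: next=#  (t=0,i=11, bit6=1)
  nb #.#: next=#  (t=0,i=12, bit5=1)
  nb #..: next=#  (t=0,i=14, bit4=1)
  nb .##: next=.  (t=0,i=6, bit3=0)
  nb .#.: next=.  (t=0,i=13, bit2=0)
  nb ..#: next=.  (t=0,i=5, bit1=0)
  nb ...: next=.  (t=0,i=0, bit0=0)
  bits 01110000 = 112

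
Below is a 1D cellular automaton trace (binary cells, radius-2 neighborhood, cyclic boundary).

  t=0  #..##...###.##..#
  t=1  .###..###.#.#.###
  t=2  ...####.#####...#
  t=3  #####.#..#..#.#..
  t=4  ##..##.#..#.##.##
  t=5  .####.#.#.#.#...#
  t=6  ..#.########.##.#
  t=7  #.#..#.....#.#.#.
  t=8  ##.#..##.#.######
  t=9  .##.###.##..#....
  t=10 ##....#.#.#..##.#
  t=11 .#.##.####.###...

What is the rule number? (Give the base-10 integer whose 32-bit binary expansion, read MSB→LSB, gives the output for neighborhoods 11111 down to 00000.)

913016810

  #####|.  b31=0 t=2,i=10
  ####.|.  b30=0 t=2,i=5
  ###.#|#  b29=1 t=0,i=10
  ###..|#  b28=1 t=1,i=3
  ##.##|.  b27=0 t=0,i=11
  ##.#.|#  b26=1 t=1,i=9
  ##..#|#  b25=1 t=0,i=1
  ##...|.  b24=0 t=0,i=5
  #.###|.  b23=0 t=1,i=1
  #.##.|#  b22=1 t=0,i=12
  #.#.#|#  b21=1 t=1,i=10
  #.#..|.  b20=0 t=3,i=6
  #..##|#  b19=1 t=0,i=2
  #..#.|.  b18=0 t=3,i=8
  #...#|#  b17=1 t=0,i=6
  #....|#  b16=1 t=7,i=7
  .####|#  b15=1 t=2,i=4
  .###.|.  b14=0 t=0,i=9
  .##.#|.  b13=0 t=4,i=5
  .##..|.  b12=0 t=0,i=0
  .#.##|.  b11=0 t=1,i=13
  .#.#.|#  b10=1 t=1,i=11
  .#..#|#  b9=1 t=3,i=7
  .#...|#  b8=1 t=2,i=0
  ..###|#  b7=1 t=0,i=8
  ..##.|#  b6=1 t=0,i=3
  ..#.#|#  b5=1 t=3,i=12
  ..#..|.  b4=0 t=2,i=16
  ...##|#  b3=1 t=0,i=7
  ...#.|.  b2=0 t=2,i=15
  ....#|#  b1=1 t=7,i=9
  .....|.  b0=0 t=7,i=8
  bits 00110110011010111000011111101010 = 913016810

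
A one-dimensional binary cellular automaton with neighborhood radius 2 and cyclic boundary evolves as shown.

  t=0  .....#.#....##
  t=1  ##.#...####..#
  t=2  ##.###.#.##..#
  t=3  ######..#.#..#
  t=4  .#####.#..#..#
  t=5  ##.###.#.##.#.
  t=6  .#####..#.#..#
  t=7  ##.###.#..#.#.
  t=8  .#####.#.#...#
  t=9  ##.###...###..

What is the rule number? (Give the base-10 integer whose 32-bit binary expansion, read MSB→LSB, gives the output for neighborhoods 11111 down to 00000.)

4187453842

  #####|#  b31=1 t=3,i=1
  ####.|#  b30=1 t=1,i=9
  ###.#|#  b29=1 t=1,i=1
  ###..|#  b28=1 t=1,i=10
  ##.##|#  b27=1 t=2,i=2
  ##.#.|.  b26=0 t=1,i=2
  ##..#|.  b25=0 t=1,i=11
  ##...|#  b24=1 t=0,i=0
  #.###|#  b23=1 t=2,i=3
  #.##.|.  b22=0 t=2,i=9
  #.#.#|.  b21=0 t=2,i=7
  #.#..|#  b20=1 t=0,i=7
  #..##|.  b19=0 t=1,i=12
  #..#.|#  b18=1 t=3,i=7
  #...#|#  b17=1 t=1,i=5
  #....|#  b16=1 t=0,i=1
  .####|.  b15=0 t=1,i=8
  .###.|#  b14=1 t=1,i=0
  .##.#|#  b13=1 t=5,i=1
  .##..|#  b12=1 t=0,i=13
  .#.##|#  b11=1 t=2,i=8
  .#.#.|.  b10=0 t=0,i=6
  .#..#|.  b9=0 t=3,i=11
  .#...|#  b8=1 t=0,i=8
  ..###|#  b7=1 t=1,i=7
  ..##.|.  b6=0 t=0,i=12
  ..#.#|.  b5=0 t=0,i=5
  ..#..|#  b4=1 t=4,i=10
  ...##|.  b3=0 t=0,i=11
  ...#.|.  b2=0 t=0,i=4
  ....#|#  b1=1 t=0,i=3
  .....|.  b0=0 t=0,i=2
  bits 11111001100101110111100110010010 = 4187453842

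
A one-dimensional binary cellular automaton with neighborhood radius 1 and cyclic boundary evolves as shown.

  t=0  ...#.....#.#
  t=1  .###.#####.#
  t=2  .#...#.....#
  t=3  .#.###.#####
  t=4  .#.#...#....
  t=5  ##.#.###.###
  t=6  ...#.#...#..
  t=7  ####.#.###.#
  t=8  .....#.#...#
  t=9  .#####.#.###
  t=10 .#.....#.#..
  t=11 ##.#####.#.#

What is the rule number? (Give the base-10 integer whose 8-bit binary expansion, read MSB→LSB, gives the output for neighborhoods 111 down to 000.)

15

  ### -> .   bit 7 = 0  t=1,i=2
  ##. -> .   bit 6 = 0  t=1,i=3
  #.# -> .   bit 5 = 0  t=0,i=10
  #.. -> .   bit 4 = 0  t=0,i=0
  .## -> #   bit 3 = 1  t=1,i=1
  .#. -> #   bit 2 = 1  t=0,i=3
  ..# -> #   bit 1 = 1  t=0,i=2
  ... -> #   bit 0 = 1  t=0,i=1
  bits 00001111 = 15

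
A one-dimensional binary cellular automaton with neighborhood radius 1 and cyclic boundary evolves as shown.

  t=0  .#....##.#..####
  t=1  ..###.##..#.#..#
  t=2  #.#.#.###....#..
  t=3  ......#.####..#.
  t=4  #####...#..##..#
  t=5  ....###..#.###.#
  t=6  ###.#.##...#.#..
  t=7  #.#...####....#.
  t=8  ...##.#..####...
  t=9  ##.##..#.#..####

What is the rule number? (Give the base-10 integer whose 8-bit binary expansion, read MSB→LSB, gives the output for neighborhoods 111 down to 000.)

89

  nb ###: next=.  (t=0,i=13, bit7=0)
  nb ##.: next=#  (t=0,i=7, bit6=1)
  nb #.#: next=.  (t=0,i=0, bit5=0)
  nb #..: next=#  (t=0,i=2, bit4=1)
  nb .##: next=#  (t=0,i=6, bit3=1)
  nb .#.: next=.  (t=0,i=1, bit2=0)
  nb ..#: next=.  (t=0,i=5, bit1=0)
  nb ...: next=#  (t=0,i=3, bit0=1)
  bits 01011001 = 89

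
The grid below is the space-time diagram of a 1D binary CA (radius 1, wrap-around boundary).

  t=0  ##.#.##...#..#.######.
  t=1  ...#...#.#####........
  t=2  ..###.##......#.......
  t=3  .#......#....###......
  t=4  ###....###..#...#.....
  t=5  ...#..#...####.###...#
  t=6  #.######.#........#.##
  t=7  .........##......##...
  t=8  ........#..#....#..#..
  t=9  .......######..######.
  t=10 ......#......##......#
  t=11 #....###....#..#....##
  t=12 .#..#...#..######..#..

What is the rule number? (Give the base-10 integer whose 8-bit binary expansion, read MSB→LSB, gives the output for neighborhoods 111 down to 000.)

  [7] ### => .  t=0,i=16
  [6] ##. => .  t=0,i=1
  [5] #.# => .  t=0,i=2
  [4] #.. => #  t=0,i=7
  [3] .## => .  t=0,i=0
  [2] .#. => #  t=0,i=3
  [1] ..# => #  t=0,i=9
  [0] ... => .  t=0,i=8
  bits 00010110 = 22

22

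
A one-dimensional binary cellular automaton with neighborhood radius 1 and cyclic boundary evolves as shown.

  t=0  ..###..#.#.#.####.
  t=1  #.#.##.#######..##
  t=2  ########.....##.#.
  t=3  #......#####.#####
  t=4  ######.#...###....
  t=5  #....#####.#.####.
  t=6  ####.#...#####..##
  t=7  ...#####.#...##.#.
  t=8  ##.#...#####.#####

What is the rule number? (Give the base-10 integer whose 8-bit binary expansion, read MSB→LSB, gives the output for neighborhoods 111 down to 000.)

125

  [7] ### => .  t=0,i=3
  [6] ##. => #  t=0,i=4
  [5] #.# => #  t=0,i=8
  [4] #.. => #  t=0,i=5
  [3] .## => #  t=0,i=2
  [2] .#. => #  t=0,i=7
  [1] ..# => .  t=0,i=1
  [0] ... => #  t=0,i=0
  bits 01111101 = 125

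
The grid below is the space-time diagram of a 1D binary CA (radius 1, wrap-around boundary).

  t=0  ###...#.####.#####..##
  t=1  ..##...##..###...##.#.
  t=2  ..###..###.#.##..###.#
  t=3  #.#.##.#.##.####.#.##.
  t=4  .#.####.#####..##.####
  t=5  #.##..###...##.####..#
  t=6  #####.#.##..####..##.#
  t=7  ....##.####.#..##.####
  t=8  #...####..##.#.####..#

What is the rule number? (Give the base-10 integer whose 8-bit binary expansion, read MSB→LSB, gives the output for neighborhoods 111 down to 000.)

120

  ### -> .   bit 7 = 0  t=0,i=0
  ##. -> #   bit 6 = 1  t=0,i=2
  #.# -> #   bit 5 = 1  t=0,i=7
  #.. -> #   bit 4 = 1  t=0,i=3
  .## -> #   bit 3 = 1  t=0,i=8
  .#. -> .   bit 2 = 0  t=0,i=6
  ..# -> .   bit 1 = 0  t=0,i=5
  ... -> .   bit 0 = 0  t=0,i=4
  bits 01111000 = 120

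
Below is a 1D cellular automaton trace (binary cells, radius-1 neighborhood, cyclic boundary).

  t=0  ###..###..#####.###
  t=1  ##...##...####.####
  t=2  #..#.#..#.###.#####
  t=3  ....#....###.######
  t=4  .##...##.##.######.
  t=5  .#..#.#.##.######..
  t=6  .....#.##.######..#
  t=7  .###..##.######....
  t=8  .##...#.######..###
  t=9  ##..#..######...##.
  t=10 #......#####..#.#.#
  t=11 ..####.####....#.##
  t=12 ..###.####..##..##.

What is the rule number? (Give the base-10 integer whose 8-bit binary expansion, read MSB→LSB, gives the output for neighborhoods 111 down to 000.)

  [7] ### => #  t=0,i=0
  [6] ##. => .  t=0,i=2
  [5] #.# => #  t=0,i=15
  [4] #.. => .  t=0,i=3
  [3] .## => #  t=0,i=5
  [2] .#. => .  t=2,i=3
  [1] ..# => .  t=0,i=4
  [0] ... => #  t=1,i=3
  bits 10101001 = 169

169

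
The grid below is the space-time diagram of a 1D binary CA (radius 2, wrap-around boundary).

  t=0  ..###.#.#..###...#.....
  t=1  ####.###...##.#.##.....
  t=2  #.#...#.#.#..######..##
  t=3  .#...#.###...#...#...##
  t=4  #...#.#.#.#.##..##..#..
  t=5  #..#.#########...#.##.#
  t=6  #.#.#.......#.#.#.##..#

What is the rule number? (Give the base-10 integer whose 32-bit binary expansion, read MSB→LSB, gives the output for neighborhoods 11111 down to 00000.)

  nb #####: next=.  (t=2,i=15, bit31=0)
  nb ####.: next=#  (t=1,i=2, bit30=1)
  nb ###.#: next=.  (t=0,i=4, bit29=0)
  nb ###..: next=.  (t=0,i=13, bit28=0)
  nb ##.##: next=.  (t=1,i=4, bit27=0)
  nb ##.#.: next=#  (t=0,i=5, bit26=1)
  nb ##..#: next=.  (t=2,i=19, bit25=0)
  nb ##...: next=#  (t=0,i=14, bit24=1)
  nb #.###: next=.  (t=1,i=5, bit23=0)
  nb #.##.: next=#  (t=1,i=16, bit22=1)
  nb #.#.#: next=#  (t=0,i=6, bit21=1)
  nb #.#..: next=.  (t=0,i=8, bit20=0)
  nb #..##: next=.  (t=0,i=10, bit19=0)
  nb #..#.: next=#  (t=4,i=19, bit18=1)
  nb #...#: next=.  (t=0,i=15, bit17=0)
  nb #....: next=.  (t=0,i=19, bit16=0)
  nb .####: next=.  (t=1,i=1, bit15=0)
  nb .###.: next=#  (t=0,i=3, bit14=1)
  nb .##.#: next=.  (t=1,i=12, bit13=0)
  nb .##..: next=#  (t=1,i=17, bit12=1)
  nb .#.##: next=#  (t=1,i=15, bit11=1)
  nb .#.#.: next=#  (t=0,i=7, bit10=1)
  nb .#..#: next=.  (t=0,i=9, bit9=0)
  nb .#...: next=.  (t=0,i=18, bit8=0)
  nb ..###: next=#  (t=0,i=2, bit7=1)
  nb ..##.: next=.  (t=1,i=11, bit6=0)
  nb ..#.#: next=.  (t=2,i=6, bit5=0)
  nb ..#..: next=#  (t=0,i=17, bit4=1)
  nb ...##: next=#  (t=0,i=1, bit3=1)
  nb ...#.: next=#  (t=0,i=16, bit2=1)
  nb ....#: next=#  (t=0,i=0, bit1=1)
  nb .....: next=.  (t=0,i=20, bit0=0)
  bits 01000101011001000101110010011110 = 1164205214

1164205214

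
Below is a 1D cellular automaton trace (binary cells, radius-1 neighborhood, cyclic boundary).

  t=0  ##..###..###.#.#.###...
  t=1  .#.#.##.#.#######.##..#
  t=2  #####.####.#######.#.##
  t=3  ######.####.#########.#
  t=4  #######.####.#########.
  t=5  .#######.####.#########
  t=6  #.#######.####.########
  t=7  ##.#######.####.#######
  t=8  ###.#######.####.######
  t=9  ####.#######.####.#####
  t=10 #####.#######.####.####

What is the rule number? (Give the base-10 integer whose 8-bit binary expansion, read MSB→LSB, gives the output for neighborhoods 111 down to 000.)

230

  ### -> #   bit 7 = 1  t=0,i=5
  ##. -> #   bit 6 = 1  t=0,i=1
  #.# -> #   bit 5 = 1  t=0,i=12
  #.. -> .   bit 4 = 0  t=0,i=2
  .## -> .   bit 3 = 0  t=0,i=0
  .#. -> #   bit 2 = 1  t=0,i=13
  ..# -> #   bit 1 = 1  t=0,i=3
  ... -> .   bit 0 = 0  t=0,i=21
  bits 11100110 = 230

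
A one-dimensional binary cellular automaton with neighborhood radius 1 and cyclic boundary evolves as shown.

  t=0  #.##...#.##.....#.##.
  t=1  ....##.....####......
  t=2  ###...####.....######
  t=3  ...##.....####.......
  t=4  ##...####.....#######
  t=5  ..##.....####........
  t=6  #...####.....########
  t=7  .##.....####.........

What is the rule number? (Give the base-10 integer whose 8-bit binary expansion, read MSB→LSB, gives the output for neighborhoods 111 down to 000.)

17

  ### -> .   bit 7 = 0  t=1,i=12
  ##. -> .   bit 6 = 0  t=0,i=3
  #.# -> .   bit 5 = 0  t=0,i=1
  #.. -> #   bit 4 = 1  t=0,i=4
  .## -> .   bit 3 = 0  t=0,i=2
  .#. -> .   bit 2 = 0  t=0,i=0
  ..# -> .   bit 1 = 0  t=0,i=6
  ... -> #   bit 0 = 1  t=0,i=5
  bits 00010001 = 17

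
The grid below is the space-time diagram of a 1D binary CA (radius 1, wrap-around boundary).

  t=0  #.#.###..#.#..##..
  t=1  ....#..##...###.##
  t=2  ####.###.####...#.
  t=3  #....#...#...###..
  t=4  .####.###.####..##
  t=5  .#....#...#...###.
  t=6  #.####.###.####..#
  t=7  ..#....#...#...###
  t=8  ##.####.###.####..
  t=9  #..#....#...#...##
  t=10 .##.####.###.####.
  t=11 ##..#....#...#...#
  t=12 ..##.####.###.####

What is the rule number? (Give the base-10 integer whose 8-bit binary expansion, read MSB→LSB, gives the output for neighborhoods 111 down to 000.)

  [7] ### => .  t=0,i=5
  [6] ##. => .  t=0,i=6
  [5] #.# => .  t=0,i=1
  [4] #.. => #  t=0,i=7
  [3] .## => #  t=0,i=4
  [2] .#. => .  t=0,i=0
  [1] ..# => #  t=0,i=8
  [0] ... => #  t=1,i=1
  bits 00011011 = 27

27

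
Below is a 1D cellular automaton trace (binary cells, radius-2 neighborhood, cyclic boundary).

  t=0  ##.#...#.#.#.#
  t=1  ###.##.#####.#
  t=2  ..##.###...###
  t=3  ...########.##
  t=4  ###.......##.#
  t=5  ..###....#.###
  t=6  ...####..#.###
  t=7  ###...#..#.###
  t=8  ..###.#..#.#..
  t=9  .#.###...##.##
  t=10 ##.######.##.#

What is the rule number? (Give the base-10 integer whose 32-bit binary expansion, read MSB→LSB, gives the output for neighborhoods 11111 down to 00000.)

1034122552

  #####|.  b31=0 t=1,i=9
  ####.|.  b30=0 t=1,i=1
  ###.#|#  b29=1 t=0,i=1
  ###..|#  b28=1 t=2,i=7
  ##.##|#  b27=1 t=1,i=3
  ##.#.|#  b26=1 t=0,i=2
  ##..#|.  b25=0 t=2,i=0
  ##...|#  b24=1 t=2,i=8
  #.###|#  b23=1 t=0,i=13
  #.##.|.  b22=0 t=1,i=4
  #.#.#|#  b21=1 t=0,i=9
  #.#..|.  b20=0 t=0,i=3
  #..##|.  b19=0 t=2,i=1
  #..#.|.  b18=0 t=6,i=8
  #...#|#  b17=1 t=0,i=5
  #....|#  b16=1 t=4,i=4
  .####|.  b15=0 t=1,i=0
  .###.|#  b14=1 t=0,i=0
  .##.#|#  b13=1 t=1,i=5
  .##..|#  b12=1 t=3,i=13
  .#.##|.  b11=0 t=0,i=12
  .#.#.|#  b10=1 t=0,i=8
  .#..#|.  b9=0 t=7,i=7
  .#...|#  b8=1 t=0,i=4
  ..###|.  b7=0 t=2,i=11
  ..##.|.  b6=0 t=2,i=2
  ..#.#|#  b5=1 t=0,i=7
  ..#..|#  b4=1 t=7,i=6
  ...##|#  b3=1 t=2,i=10
  ...#.|.  b2=0 t=0,i=6
  ....#|.  b1=0 t=4,i=8
  .....|.  b0=0 t=4,i=5
  bits 00111101101000110111010100111000 = 1034122552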